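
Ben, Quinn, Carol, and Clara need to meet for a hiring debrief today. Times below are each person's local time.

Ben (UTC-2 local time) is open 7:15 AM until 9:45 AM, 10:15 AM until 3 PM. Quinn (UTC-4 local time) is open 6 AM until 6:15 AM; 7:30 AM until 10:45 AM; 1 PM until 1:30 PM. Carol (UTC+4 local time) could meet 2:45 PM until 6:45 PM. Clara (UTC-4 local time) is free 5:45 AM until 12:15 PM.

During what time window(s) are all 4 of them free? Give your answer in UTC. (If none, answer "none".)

Ben in UTC: 09:15-11:45, 12:15-17:00 (add 2h to convert from UTC-2).
Quinn in UTC: 10:00-10:15, 11:30-14:45, 17:00-17:30 (add 4h to convert from UTC-4).
Carol in UTC: 10:45-14:45 (subtract 4h to convert from UTC+4).
Clara in UTC: 09:45-16:15 (add 4h to convert from UTC-4).
Ben ∩ Quinn: 10:00-10:15, 11:30-11:45, 12:15-14:45.
Ben ∩ Quinn ∩ Carol: 11:30-11:45, 12:15-14:45.
Ben ∩ Quinn ∩ Carol ∩ Clara: 11:30-11:45, 12:15-14:45.
Those are the intersection windows.

11:30-11:45, 12:15-14:45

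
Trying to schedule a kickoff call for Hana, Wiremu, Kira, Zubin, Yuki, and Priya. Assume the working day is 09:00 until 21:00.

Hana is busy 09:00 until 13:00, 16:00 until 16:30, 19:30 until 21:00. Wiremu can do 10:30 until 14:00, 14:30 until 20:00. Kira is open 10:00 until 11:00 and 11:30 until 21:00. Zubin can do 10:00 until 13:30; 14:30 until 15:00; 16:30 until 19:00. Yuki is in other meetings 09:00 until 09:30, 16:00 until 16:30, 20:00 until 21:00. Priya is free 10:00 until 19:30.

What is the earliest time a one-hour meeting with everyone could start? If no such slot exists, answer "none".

Hana free: 13:00-16:00, 16:30-19:30 (invert busy blocks within the working day).
Wiremu free: 10:30-14:00, 14:30-20:00.
Kira free: 10:00-11:00, 11:30-21:00.
Zubin free: 10:00-13:30, 14:30-15:00, 16:30-19:00.
Yuki free: 09:30-16:00, 16:30-20:00 (invert busy blocks within the working day).
Priya free: 10:00-19:30.
Hana ∩ Wiremu: 13:00-14:00, 14:30-16:00, 16:30-19:30.
Hana ∩ Wiremu ∩ Kira: 13:00-14:00, 14:30-16:00, 16:30-19:30.
Hana ∩ Wiremu ∩ Kira ∩ Zubin: 13:00-13:30, 14:30-15:00, 16:30-19:00.
Hana ∩ Wiremu ∩ Kira ∩ Zubin ∩ Yuki: 13:00-13:30, 14:30-15:00, 16:30-19:00.
Hana ∩ Wiremu ∩ Kira ∩ Zubin ∩ Yuki ∩ Priya: 13:00-13:30, 14:30-15:00, 16:30-19:00.
The first common window of at least 60 minutes is 16:30-19:00, so the earliest start is 16:30.

16:30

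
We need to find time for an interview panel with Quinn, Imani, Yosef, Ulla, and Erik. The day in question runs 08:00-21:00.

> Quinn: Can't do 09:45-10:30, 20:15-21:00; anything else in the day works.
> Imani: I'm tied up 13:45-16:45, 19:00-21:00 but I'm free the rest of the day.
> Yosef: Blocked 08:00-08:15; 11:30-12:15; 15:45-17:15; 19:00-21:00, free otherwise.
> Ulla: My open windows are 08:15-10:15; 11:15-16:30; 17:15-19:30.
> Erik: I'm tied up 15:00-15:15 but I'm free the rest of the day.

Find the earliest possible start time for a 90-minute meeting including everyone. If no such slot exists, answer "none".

08:15

Quinn free: 08:00-09:45, 10:30-20:15 (invert busy blocks within the working day).
Imani free: 08:00-13:45, 16:45-19:00 (invert busy blocks within the working day).
Yosef free: 08:15-11:30, 12:15-15:45, 17:15-19:00 (invert busy blocks within the working day).
Ulla free: 08:15-10:15, 11:15-16:30, 17:15-19:30.
Erik free: 08:00-15:00, 15:15-21:00 (invert busy blocks within the working day).
Quinn ∩ Imani: 08:00-09:45, 10:30-13:45, 16:45-19:00.
Quinn ∩ Imani ∩ Yosef: 08:15-09:45, 10:30-11:30, 12:15-13:45, 17:15-19:00.
Quinn ∩ Imani ∩ Yosef ∩ Ulla: 08:15-09:45, 11:15-11:30, 12:15-13:45, 17:15-19:00.
Quinn ∩ Imani ∩ Yosef ∩ Ulla ∩ Erik: 08:15-09:45, 11:15-11:30, 12:15-13:45, 17:15-19:00.
The first common window of at least 90 minutes is 08:15-09:45, so the earliest start is 08:15.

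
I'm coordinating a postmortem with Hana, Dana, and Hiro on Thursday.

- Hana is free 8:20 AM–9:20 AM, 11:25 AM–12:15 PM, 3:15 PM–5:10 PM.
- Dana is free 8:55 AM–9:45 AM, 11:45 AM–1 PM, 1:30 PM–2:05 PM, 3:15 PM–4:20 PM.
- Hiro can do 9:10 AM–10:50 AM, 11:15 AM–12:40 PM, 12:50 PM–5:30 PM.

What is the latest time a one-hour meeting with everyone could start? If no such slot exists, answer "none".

Hana ∩ Dana: 08:55-09:20, 11:45-12:15, 15:15-16:20.
Hana ∩ Dana ∩ Hiro: 09:10-09:20, 11:45-12:15, 15:15-16:20.
The last common window of at least 60 minutes is 15:15-16:20; a 60-minute meeting can start as late as 15:20 and still end by 16:20.

15:20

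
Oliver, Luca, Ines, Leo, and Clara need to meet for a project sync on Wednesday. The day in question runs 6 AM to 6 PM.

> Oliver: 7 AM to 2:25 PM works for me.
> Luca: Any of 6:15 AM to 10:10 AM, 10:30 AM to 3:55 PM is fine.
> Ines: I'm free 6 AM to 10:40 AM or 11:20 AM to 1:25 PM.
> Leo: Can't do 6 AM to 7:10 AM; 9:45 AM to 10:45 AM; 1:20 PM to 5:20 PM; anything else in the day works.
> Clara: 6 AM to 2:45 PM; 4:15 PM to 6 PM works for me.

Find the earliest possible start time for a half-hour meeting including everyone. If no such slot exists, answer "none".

07:10

Oliver free: 07:00-14:25.
Luca free: 06:15-10:10, 10:30-15:55.
Ines free: 06:00-10:40, 11:20-13:25.
Leo free: 07:10-09:45, 10:45-13:20, 17:20-18:00 (invert busy blocks within the working day).
Clara free: 06:00-14:45, 16:15-18:00.
Oliver ∩ Luca: 07:00-10:10, 10:30-14:25.
Oliver ∩ Luca ∩ Ines: 07:00-10:10, 10:30-10:40, 11:20-13:25.
Oliver ∩ Luca ∩ Ines ∩ Leo: 07:10-09:45, 11:20-13:20.
Oliver ∩ Luca ∩ Ines ∩ Leo ∩ Clara: 07:10-09:45, 11:20-13:20.
The first common window of at least 30 minutes is 07:10-09:45, so the earliest start is 07:10.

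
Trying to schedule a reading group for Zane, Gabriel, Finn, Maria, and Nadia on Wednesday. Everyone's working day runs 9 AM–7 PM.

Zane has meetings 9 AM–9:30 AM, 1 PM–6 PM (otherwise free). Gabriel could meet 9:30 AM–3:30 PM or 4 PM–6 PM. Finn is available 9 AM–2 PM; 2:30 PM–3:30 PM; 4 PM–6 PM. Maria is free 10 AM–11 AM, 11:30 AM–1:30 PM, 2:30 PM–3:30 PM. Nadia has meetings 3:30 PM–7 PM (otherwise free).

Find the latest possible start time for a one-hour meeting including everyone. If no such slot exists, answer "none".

12:00

Zane free: 09:30-13:00, 18:00-19:00 (invert busy blocks within the working day).
Gabriel free: 09:30-15:30, 16:00-18:00.
Finn free: 09:00-14:00, 14:30-15:30, 16:00-18:00.
Maria free: 10:00-11:00, 11:30-13:30, 14:30-15:30.
Nadia free: 09:00-15:30 (invert busy blocks within the working day).
Zane ∩ Gabriel: 09:30-13:00.
Zane ∩ Gabriel ∩ Finn: 09:30-13:00.
Zane ∩ Gabriel ∩ Finn ∩ Maria: 10:00-11:00, 11:30-13:00.
Zane ∩ Gabriel ∩ Finn ∩ Maria ∩ Nadia: 10:00-11:00, 11:30-13:00.
The last common window of at least 60 minutes is 11:30-13:00; a 60-minute meeting can start as late as 12:00 and still end by 13:00.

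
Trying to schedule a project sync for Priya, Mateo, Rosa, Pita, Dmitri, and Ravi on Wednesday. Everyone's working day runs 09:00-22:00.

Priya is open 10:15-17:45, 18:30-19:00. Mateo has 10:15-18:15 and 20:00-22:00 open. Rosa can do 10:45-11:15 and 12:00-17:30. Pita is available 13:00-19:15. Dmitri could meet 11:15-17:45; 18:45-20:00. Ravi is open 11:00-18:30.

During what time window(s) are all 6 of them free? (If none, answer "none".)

Priya ∩ Mateo: 10:15-17:45.
Priya ∩ Mateo ∩ Rosa: 10:45-11:15, 12:00-17:30.
Priya ∩ Mateo ∩ Rosa ∩ Pita: 13:00-17:30.
Priya ∩ Mateo ∩ Rosa ∩ Pita ∩ Dmitri: 13:00-17:30.
Priya ∩ Mateo ∩ Rosa ∩ Pita ∩ Dmitri ∩ Ravi: 13:00-17:30.
Those are the intersection windows.

13:00-17:30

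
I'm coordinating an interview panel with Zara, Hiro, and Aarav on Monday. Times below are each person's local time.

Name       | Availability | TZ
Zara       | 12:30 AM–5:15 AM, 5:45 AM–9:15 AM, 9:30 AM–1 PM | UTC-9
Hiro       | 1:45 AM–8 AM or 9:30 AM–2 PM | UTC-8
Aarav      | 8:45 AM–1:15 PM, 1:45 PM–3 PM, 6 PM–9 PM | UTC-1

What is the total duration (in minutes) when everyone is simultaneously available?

Zara in UTC: 09:30-14:15, 14:45-18:15, 18:30-22:00 (add 9h to convert from UTC-9).
Hiro in UTC: 09:45-16:00, 17:30-22:00 (add 8h to convert from UTC-8).
Aarav in UTC: 09:45-14:15, 14:45-16:00, 19:00-22:00 (add 1h to convert from UTC-1).
Zara ∩ Hiro: 09:45-14:15, 14:45-16:00, 17:30-18:15, 18:30-22:00.
Zara ∩ Hiro ∩ Aarav: 09:45-14:15, 14:45-16:00, 19:00-22:00.
Summing the common windows: 270 + 75 + 180 = 525 minutes.

525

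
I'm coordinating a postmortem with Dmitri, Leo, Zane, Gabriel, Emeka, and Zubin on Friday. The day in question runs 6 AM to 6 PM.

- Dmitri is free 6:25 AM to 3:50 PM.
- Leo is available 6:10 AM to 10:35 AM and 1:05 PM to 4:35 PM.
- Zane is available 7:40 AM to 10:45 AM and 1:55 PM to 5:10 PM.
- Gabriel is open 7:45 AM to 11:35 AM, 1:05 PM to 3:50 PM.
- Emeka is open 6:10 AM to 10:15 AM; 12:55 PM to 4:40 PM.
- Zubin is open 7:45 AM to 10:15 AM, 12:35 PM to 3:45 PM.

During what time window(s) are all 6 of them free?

Dmitri ∩ Leo: 06:25-10:35, 13:05-15:50.
Dmitri ∩ Leo ∩ Zane: 07:40-10:35, 13:55-15:50.
Dmitri ∩ Leo ∩ Zane ∩ Gabriel: 07:45-10:35, 13:55-15:50.
Dmitri ∩ Leo ∩ Zane ∩ Gabriel ∩ Emeka: 07:45-10:15, 13:55-15:50.
Dmitri ∩ Leo ∩ Zane ∩ Gabriel ∩ Emeka ∩ Zubin: 07:45-10:15, 13:55-15:45.

07:45-10:15, 13:55-15:45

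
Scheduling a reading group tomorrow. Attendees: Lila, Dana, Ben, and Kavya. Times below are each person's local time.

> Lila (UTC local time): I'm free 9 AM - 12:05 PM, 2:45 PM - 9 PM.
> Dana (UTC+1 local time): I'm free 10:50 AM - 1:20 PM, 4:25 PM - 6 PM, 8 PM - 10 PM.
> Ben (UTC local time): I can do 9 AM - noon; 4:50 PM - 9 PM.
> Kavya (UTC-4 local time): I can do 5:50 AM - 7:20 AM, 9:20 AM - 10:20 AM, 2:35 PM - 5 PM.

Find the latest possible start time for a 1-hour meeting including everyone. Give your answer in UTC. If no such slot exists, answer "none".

20:00

Lila in UTC: 09:00-12:05, 14:45-21:00.
Dana in UTC: 09:50-12:20, 15:25-17:00, 19:00-21:00 (subtract 1h to convert from UTC+1).
Ben in UTC: 09:00-12:00, 16:50-21:00.
Kavya in UTC: 09:50-11:20, 13:20-14:20, 18:35-21:00 (add 4h to convert from UTC-4).
Lila ∩ Dana: 09:50-12:05, 15:25-17:00, 19:00-21:00.
Lila ∩ Dana ∩ Ben: 09:50-12:00, 16:50-17:00, 19:00-21:00.
Lila ∩ Dana ∩ Ben ∩ Kavya: 09:50-11:20, 19:00-21:00.
The last common window of at least 60 minutes is 19:00-21:00; a 60-minute meeting can start as late as 20:00 and still end by 21:00.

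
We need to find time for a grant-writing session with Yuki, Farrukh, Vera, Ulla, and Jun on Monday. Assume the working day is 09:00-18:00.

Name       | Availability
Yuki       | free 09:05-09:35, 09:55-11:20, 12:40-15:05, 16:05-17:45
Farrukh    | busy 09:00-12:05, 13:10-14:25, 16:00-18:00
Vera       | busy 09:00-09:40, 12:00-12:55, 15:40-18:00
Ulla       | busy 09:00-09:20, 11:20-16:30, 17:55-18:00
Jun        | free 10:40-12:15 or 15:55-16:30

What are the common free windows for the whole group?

none

Yuki free: 09:05-09:35, 09:55-11:20, 12:40-15:05, 16:05-17:45.
Farrukh free: 12:05-13:10, 14:25-16:00 (invert busy blocks within the working day).
Vera free: 09:40-12:00, 12:55-15:40 (invert busy blocks within the working day).
Ulla free: 09:20-11:20, 16:30-17:55 (invert busy blocks within the working day).
Jun free: 10:40-12:15, 15:55-16:30.
Yuki ∩ Farrukh: 12:40-13:10, 14:25-15:05.
Yuki ∩ Farrukh ∩ Vera: 12:55-13:10, 14:25-15:05.
Yuki ∩ Farrukh ∩ Vera ∩ Ulla: ∅.
Yuki ∩ Farrukh ∩ Vera ∩ Ulla ∩ Jun: ∅.
There is no time when everyone is free.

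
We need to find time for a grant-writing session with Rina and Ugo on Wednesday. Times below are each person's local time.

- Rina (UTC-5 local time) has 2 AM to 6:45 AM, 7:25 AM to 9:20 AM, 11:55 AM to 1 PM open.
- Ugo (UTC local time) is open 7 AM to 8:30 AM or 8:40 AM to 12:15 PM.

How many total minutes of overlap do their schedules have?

Rina in UTC: 07:00-11:45, 12:25-14:20, 16:55-18:00 (add 5h to convert from UTC-5).
Ugo in UTC: 07:00-08:30, 08:40-12:15.
Rina ∩ Ugo: 07:00-08:30, 08:40-11:45.
So the common availability across everyone is 07:00-08:30, 08:40-11:45.
Summing the common windows: 90 + 185 = 275 minutes.

275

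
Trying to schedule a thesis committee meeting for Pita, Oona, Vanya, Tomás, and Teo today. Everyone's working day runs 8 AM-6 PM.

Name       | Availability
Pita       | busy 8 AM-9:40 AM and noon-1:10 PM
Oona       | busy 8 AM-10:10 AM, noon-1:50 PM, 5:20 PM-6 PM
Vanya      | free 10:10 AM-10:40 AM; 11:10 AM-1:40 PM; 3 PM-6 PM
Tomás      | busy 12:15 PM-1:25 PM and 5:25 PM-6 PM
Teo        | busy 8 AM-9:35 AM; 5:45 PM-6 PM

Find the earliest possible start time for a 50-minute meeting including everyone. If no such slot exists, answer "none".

11:10

Pita free: 09:40-12:00, 13:10-18:00 (invert busy blocks within the working day).
Oona free: 10:10-12:00, 13:50-17:20 (invert busy blocks within the working day).
Vanya free: 10:10-10:40, 11:10-13:40, 15:00-18:00.
Tomás free: 08:00-12:15, 13:25-17:25 (invert busy blocks within the working day).
Teo free: 09:35-17:45 (invert busy blocks within the working day).
Pita ∩ Oona: 10:10-12:00, 13:50-17:20.
Pita ∩ Oona ∩ Vanya: 10:10-10:40, 11:10-12:00, 15:00-17:20.
Pita ∩ Oona ∩ Vanya ∩ Tomás: 10:10-10:40, 11:10-12:00, 15:00-17:20.
Pita ∩ Oona ∩ Vanya ∩ Tomás ∩ Teo: 10:10-10:40, 11:10-12:00, 15:00-17:20.
So the common availability across everyone is 10:10-10:40, 11:10-12:00, 15:00-17:20.
The first common window of at least 50 minutes is 11:10-12:00, so the earliest start is 11:10.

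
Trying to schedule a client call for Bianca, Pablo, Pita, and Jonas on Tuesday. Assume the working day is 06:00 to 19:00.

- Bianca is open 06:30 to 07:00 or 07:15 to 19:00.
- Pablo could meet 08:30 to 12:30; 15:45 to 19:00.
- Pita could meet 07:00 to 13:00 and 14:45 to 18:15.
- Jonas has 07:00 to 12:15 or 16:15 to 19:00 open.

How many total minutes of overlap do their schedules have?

Bianca ∩ Pablo: 08:30-12:30, 15:45-19:00.
Bianca ∩ Pablo ∩ Pita: 08:30-12:30, 15:45-18:15.
Bianca ∩ Pablo ∩ Pita ∩ Jonas: 08:30-12:15, 16:15-18:15.
Summing the common windows: 225 + 120 = 345 minutes.

345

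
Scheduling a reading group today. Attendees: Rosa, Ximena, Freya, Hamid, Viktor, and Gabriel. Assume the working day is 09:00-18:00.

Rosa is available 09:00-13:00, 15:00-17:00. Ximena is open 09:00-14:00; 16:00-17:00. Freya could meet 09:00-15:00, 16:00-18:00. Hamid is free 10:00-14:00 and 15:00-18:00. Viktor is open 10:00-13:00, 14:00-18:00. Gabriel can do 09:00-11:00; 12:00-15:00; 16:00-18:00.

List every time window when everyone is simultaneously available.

10:00-11:00, 12:00-13:00, 16:00-17:00

Rosa ∩ Ximena: 09:00-13:00, 16:00-17:00.
Rosa ∩ Ximena ∩ Freya: 09:00-13:00, 16:00-17:00.
Rosa ∩ Ximena ∩ Freya ∩ Hamid: 10:00-13:00, 16:00-17:00.
Rosa ∩ Ximena ∩ Freya ∩ Hamid ∩ Viktor: 10:00-13:00, 16:00-17:00.
Rosa ∩ Ximena ∩ Freya ∩ Hamid ∩ Viktor ∩ Gabriel: 10:00-11:00, 12:00-13:00, 16:00-17:00.
So the common availability across everyone is 10:00-11:00, 12:00-13:00, 16:00-17:00.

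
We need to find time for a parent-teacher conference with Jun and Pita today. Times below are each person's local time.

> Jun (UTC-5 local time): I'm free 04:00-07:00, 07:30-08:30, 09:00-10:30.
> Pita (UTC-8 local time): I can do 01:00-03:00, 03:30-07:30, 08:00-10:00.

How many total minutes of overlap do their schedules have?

Jun in UTC: 09:00-12:00, 12:30-13:30, 14:00-15:30 (add 5h to convert from UTC-5).
Pita in UTC: 09:00-11:00, 11:30-15:30, 16:00-18:00 (add 8h to convert from UTC-8).
Jun ∩ Pita: 09:00-11:00, 11:30-12:00, 12:30-13:30, 14:00-15:30.
Those are the intersection windows.
Summing the common windows: 120 + 30 + 60 + 90 = 300 minutes.

300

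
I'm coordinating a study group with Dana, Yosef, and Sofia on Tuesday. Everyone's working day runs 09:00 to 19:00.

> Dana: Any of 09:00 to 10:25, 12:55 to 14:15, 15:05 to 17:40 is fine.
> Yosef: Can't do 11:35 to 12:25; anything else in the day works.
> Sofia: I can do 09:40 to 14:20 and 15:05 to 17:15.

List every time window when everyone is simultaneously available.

Dana free: 09:00-10:25, 12:55-14:15, 15:05-17:40.
Yosef free: 09:00-11:35, 12:25-19:00 (invert busy blocks within the working day).
Sofia free: 09:40-14:20, 15:05-17:15.
Dana ∩ Yosef: 09:00-10:25, 12:55-14:15, 15:05-17:40.
Dana ∩ Yosef ∩ Sofia: 09:40-10:25, 12:55-14:15, 15:05-17:15.
Those are the intersection windows.

09:40-10:25, 12:55-14:15, 15:05-17:15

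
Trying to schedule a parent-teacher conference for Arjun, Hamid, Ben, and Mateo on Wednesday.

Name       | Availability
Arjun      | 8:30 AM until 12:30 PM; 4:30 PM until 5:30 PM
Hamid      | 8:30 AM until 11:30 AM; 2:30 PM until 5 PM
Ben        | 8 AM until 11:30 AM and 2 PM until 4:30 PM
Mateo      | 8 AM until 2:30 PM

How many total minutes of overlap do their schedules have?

180

Arjun ∩ Hamid: 08:30-11:30, 16:30-17:00.
Arjun ∩ Hamid ∩ Ben: 08:30-11:30.
Arjun ∩ Hamid ∩ Ben ∩ Mateo: 08:30-11:30.
So the common availability across everyone is 08:30-11:30.
That's a single block of 180 minutes.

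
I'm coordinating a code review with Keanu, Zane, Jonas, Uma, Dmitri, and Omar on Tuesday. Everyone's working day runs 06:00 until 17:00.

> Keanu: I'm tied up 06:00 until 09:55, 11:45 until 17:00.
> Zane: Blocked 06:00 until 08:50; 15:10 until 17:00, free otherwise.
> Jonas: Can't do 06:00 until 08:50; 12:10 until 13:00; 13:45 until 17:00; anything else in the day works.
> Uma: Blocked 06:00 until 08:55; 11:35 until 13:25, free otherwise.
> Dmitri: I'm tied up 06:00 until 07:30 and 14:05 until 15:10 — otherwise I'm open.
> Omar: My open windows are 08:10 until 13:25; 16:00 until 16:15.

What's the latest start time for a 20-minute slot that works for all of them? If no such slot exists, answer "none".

11:15

Keanu free: 09:55-11:45 (invert busy blocks within the working day).
Zane free: 08:50-15:10 (invert busy blocks within the working day).
Jonas free: 08:50-12:10, 13:00-13:45 (invert busy blocks within the working day).
Uma free: 08:55-11:35, 13:25-17:00 (invert busy blocks within the working day).
Dmitri free: 07:30-14:05, 15:10-17:00 (invert busy blocks within the working day).
Omar free: 08:10-13:25, 16:00-16:15.
Keanu ∩ Zane: 09:55-11:45.
Keanu ∩ Zane ∩ Jonas: 09:55-11:45.
Keanu ∩ Zane ∩ Jonas ∩ Uma: 09:55-11:35.
Keanu ∩ Zane ∩ Jonas ∩ Uma ∩ Dmitri: 09:55-11:35.
Keanu ∩ Zane ∩ Jonas ∩ Uma ∩ Dmitri ∩ Omar: 09:55-11:35.
So the common availability across everyone is 09:55-11:35.
The last common window of at least 20 minutes is 09:55-11:35; a 20-minute meeting can start as late as 11:15 and still end by 11:35.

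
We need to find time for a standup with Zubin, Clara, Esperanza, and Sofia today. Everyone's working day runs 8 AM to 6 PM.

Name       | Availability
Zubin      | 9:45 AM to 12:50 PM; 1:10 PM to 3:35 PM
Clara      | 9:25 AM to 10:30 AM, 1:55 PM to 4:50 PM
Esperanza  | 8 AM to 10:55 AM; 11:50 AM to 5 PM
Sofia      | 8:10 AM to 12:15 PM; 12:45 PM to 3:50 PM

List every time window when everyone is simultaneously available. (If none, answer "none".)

Zubin ∩ Clara: 09:45-10:30, 13:55-15:35.
Zubin ∩ Clara ∩ Esperanza: 09:45-10:30, 13:55-15:35.
Zubin ∩ Clara ∩ Esperanza ∩ Sofia: 09:45-10:30, 13:55-15:35.

09:45-10:30, 13:55-15:35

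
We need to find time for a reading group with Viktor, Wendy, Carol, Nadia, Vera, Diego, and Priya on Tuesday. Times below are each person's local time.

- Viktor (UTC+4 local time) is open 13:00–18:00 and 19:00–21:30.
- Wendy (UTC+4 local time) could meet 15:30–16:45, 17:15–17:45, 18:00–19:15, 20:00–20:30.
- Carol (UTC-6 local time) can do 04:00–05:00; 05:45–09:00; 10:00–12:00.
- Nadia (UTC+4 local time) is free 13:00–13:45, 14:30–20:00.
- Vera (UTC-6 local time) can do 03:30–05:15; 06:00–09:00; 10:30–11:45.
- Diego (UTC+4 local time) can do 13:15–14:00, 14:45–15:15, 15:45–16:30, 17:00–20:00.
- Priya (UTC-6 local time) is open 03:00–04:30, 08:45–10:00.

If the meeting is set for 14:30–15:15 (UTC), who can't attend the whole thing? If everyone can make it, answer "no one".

Viktor in UTC: 09:00-14:00, 15:00-17:30 (subtract 4h to convert from UTC+4).
Wendy in UTC: 11:30-12:45, 13:15-13:45, 14:00-15:15, 16:00-16:30 (subtract 4h to convert from UTC+4).
Carol in UTC: 10:00-11:00, 11:45-15:00, 16:00-18:00 (add 6h to convert from UTC-6).
Nadia in UTC: 09:00-09:45, 10:30-16:00 (subtract 4h to convert from UTC+4).
Vera in UTC: 09:30-11:15, 12:00-15:00, 16:30-17:45 (add 6h to convert from UTC-6).
Diego in UTC: 09:15-10:00, 10:45-11:15, 11:45-12:30, 13:00-16:00 (subtract 4h to convert from UTC+4).
Priya in UTC: 09:00-10:30, 14:45-16:00 (add 6h to convert from UTC-6).
Viktor: not fully free for 14:30-15:15. Wendy: free for 14:30-15:15. Carol: not fully free for 14:30-15:15. Nadia: free for 14:30-15:15. Vera: not fully free for 14:30-15:15. Diego: free for 14:30-15:15. Priya: not fully free for 14:30-15:15.

Carol, Priya, Vera, Viktor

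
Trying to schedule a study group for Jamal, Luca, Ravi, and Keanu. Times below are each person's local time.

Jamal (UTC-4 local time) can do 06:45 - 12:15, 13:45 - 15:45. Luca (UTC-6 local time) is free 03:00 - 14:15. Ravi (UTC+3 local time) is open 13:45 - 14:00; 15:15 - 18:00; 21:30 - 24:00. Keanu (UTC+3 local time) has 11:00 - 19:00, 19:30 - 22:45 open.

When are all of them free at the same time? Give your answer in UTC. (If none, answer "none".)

10:45-11:00, 12:15-15:00, 18:30-19:45

Jamal in UTC: 10:45-16:15, 17:45-19:45 (add 4h to convert from UTC-4).
Luca in UTC: 09:00-20:15 (add 6h to convert from UTC-6).
Ravi in UTC: 10:45-11:00, 12:15-15:00, 18:30-21:00 (subtract 3h to convert from UTC+3).
Keanu in UTC: 08:00-16:00, 16:30-19:45 (subtract 3h to convert from UTC+3).
Jamal ∩ Luca: 10:45-16:15, 17:45-19:45.
Jamal ∩ Luca ∩ Ravi: 10:45-11:00, 12:15-15:00, 18:30-19:45.
Jamal ∩ Luca ∩ Ravi ∩ Keanu: 10:45-11:00, 12:15-15:00, 18:30-19:45.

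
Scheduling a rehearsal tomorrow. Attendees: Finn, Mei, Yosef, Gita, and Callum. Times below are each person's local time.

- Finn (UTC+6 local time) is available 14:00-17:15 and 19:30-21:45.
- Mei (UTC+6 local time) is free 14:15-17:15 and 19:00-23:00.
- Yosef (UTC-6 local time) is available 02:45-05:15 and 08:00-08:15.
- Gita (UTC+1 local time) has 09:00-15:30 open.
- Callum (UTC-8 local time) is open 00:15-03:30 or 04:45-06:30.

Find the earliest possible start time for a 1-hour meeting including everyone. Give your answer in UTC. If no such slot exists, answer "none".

Finn in UTC: 08:00-11:15, 13:30-15:45 (subtract 6h to convert from UTC+6).
Mei in UTC: 08:15-11:15, 13:00-17:00 (subtract 6h to convert from UTC+6).
Yosef in UTC: 08:45-11:15, 14:00-14:15 (add 6h to convert from UTC-6).
Gita in UTC: 08:00-14:30 (subtract 1h to convert from UTC+1).
Callum in UTC: 08:15-11:30, 12:45-14:30 (add 8h to convert from UTC-8).
Finn ∩ Mei: 08:15-11:15, 13:30-15:45.
Finn ∩ Mei ∩ Yosef: 08:45-11:15, 14:00-14:15.
Finn ∩ Mei ∩ Yosef ∩ Gita: 08:45-11:15, 14:00-14:15.
Finn ∩ Mei ∩ Yosef ∩ Gita ∩ Callum: 08:45-11:15, 14:00-14:15.
So the common availability across everyone is 08:45-11:15, 14:00-14:15.
The first common window of at least 60 minutes is 08:45-11:15, so the earliest start is 08:45.

08:45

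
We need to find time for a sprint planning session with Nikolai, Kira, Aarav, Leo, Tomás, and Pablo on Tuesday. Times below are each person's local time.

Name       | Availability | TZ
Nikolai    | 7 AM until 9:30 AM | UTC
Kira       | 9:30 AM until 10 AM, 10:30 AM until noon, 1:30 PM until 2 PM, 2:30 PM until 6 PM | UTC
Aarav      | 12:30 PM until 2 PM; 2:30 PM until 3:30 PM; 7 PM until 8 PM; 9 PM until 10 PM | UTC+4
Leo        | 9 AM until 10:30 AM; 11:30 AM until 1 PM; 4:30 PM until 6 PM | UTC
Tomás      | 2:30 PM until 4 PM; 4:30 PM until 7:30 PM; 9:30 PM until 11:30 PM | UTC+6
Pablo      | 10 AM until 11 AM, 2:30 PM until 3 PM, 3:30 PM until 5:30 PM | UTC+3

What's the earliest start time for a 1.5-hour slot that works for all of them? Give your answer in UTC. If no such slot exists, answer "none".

none

Nikolai in UTC: 07:00-09:30.
Kira in UTC: 09:30-10:00, 10:30-12:00, 13:30-14:00, 14:30-18:00.
Aarav in UTC: 08:30-10:00, 10:30-11:30, 15:00-16:00, 17:00-18:00 (subtract 4h to convert from UTC+4).
Leo in UTC: 09:00-10:30, 11:30-13:00, 16:30-18:00.
Tomás in UTC: 08:30-10:00, 10:30-13:30, 15:30-17:30 (subtract 6h to convert from UTC+6).
Pablo in UTC: 07:00-08:00, 11:30-12:00, 12:30-14:30 (subtract 3h to convert from UTC+3).
Nikolai ∩ Kira: ∅.
Nikolai ∩ Kira ∩ Aarav: ∅.
Nikolai ∩ Kira ∩ Aarav ∩ Leo: ∅.
Nikolai ∩ Kira ∩ Aarav ∩ Leo ∩ Tomás: ∅.
Nikolai ∩ Kira ∩ Aarav ∩ Leo ∩ Tomás ∩ Pablo: ∅.
There is no time when everyone is free.
No common window is at least 90 minutes long.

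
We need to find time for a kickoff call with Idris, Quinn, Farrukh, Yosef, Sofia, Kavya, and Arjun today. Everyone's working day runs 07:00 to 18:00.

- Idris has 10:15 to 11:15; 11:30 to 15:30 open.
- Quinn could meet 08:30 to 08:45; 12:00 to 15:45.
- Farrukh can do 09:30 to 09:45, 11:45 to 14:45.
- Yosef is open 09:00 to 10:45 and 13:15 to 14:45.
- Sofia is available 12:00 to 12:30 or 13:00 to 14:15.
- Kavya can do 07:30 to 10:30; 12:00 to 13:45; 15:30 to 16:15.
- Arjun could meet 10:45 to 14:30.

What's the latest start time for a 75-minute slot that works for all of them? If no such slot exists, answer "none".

none

Idris ∩ Quinn: 12:00-15:30.
Idris ∩ Quinn ∩ Farrukh: 12:00-14:45.
Idris ∩ Quinn ∩ Farrukh ∩ Yosef: 13:15-14:45.
Idris ∩ Quinn ∩ Farrukh ∩ Yosef ∩ Sofia: 13:15-14:15.
Idris ∩ Quinn ∩ Farrukh ∩ Yosef ∩ Sofia ∩ Kavya: 13:15-13:45.
Idris ∩ Quinn ∩ Farrukh ∩ Yosef ∩ Sofia ∩ Kavya ∩ Arjun: 13:15-13:45.
Those are the intersection windows.
No common window is at least 75 minutes long.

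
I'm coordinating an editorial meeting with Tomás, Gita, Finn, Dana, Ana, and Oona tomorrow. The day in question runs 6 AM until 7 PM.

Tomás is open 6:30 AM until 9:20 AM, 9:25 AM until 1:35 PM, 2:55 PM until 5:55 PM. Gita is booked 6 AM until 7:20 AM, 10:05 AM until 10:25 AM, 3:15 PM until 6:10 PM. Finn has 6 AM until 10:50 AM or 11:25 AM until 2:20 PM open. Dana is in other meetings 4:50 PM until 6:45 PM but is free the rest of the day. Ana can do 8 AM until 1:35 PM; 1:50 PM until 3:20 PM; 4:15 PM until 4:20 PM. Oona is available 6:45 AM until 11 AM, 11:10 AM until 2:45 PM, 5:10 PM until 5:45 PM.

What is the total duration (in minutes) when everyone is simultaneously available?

275

Tomás free: 06:30-09:20, 09:25-13:35, 14:55-17:55.
Gita free: 07:20-10:05, 10:25-15:15, 18:10-19:00 (invert busy blocks within the working day).
Finn free: 06:00-10:50, 11:25-14:20.
Dana free: 06:00-16:50, 18:45-19:00 (invert busy blocks within the working day).
Ana free: 08:00-13:35, 13:50-15:20, 16:15-16:20.
Oona free: 06:45-11:00, 11:10-14:45, 17:10-17:45.
Tomás ∩ Gita: 07:20-09:20, 09:25-10:05, 10:25-13:35, 14:55-15:15.
Tomás ∩ Gita ∩ Finn: 07:20-09:20, 09:25-10:05, 10:25-10:50, 11:25-13:35.
Tomás ∩ Gita ∩ Finn ∩ Dana: 07:20-09:20, 09:25-10:05, 10:25-10:50, 11:25-13:35.
Tomás ∩ Gita ∩ Finn ∩ Dana ∩ Ana: 08:00-09:20, 09:25-10:05, 10:25-10:50, 11:25-13:35.
Tomás ∩ Gita ∩ Finn ∩ Dana ∩ Ana ∩ Oona: 08:00-09:20, 09:25-10:05, 10:25-10:50, 11:25-13:35.
Summing the common windows: 80 + 40 + 25 + 130 = 275 minutes.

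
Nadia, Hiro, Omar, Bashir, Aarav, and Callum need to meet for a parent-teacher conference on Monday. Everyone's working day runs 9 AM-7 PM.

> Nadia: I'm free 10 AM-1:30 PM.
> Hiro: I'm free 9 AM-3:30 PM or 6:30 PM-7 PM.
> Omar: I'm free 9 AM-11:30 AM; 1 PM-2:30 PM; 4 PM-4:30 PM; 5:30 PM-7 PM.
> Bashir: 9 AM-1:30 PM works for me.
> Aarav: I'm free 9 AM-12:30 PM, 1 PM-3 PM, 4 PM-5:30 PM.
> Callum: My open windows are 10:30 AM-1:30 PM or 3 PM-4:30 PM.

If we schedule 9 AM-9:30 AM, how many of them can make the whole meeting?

Hiro, Omar, Bashir, and Aarav can make the full 09:00-09:30 slot — that's 4.

4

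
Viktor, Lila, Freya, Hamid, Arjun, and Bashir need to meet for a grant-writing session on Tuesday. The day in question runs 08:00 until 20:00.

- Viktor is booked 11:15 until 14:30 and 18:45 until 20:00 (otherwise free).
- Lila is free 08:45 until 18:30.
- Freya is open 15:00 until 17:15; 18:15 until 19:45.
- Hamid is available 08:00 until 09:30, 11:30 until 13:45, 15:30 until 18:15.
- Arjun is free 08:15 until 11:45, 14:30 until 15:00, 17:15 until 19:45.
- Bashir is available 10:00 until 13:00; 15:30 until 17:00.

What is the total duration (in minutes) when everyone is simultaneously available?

0

Viktor free: 08:00-11:15, 14:30-18:45 (invert busy blocks within the working day).
Lila free: 08:45-18:30.
Freya free: 15:00-17:15, 18:15-19:45.
Hamid free: 08:00-09:30, 11:30-13:45, 15:30-18:15.
Arjun free: 08:15-11:45, 14:30-15:00, 17:15-19:45.
Bashir free: 10:00-13:00, 15:30-17:00.
Viktor ∩ Lila: 08:45-11:15, 14:30-18:30.
Viktor ∩ Lila ∩ Freya: 15:00-17:15, 18:15-18:30.
Viktor ∩ Lila ∩ Freya ∩ Hamid: 15:30-17:15.
Viktor ∩ Lila ∩ Freya ∩ Hamid ∩ Arjun: ∅.
Viktor ∩ Lila ∩ Freya ∩ Hamid ∩ Arjun ∩ Bashir: ∅.
There is no time when everyone is free.
There is no common window, so the total is 0 minutes.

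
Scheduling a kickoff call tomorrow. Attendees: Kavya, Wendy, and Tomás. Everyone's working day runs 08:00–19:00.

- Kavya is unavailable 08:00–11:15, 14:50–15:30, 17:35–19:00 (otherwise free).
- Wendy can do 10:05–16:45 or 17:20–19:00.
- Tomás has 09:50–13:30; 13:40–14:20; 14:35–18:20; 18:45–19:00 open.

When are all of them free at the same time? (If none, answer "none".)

11:15-13:30, 13:40-14:20, 14:35-14:50, 15:30-16:45, 17:20-17:35

Kavya free: 11:15-14:50, 15:30-17:35 (invert busy blocks within the working day).
Wendy free: 10:05-16:45, 17:20-19:00.
Tomás free: 09:50-13:30, 13:40-14:20, 14:35-18:20, 18:45-19:00.
Kavya ∩ Wendy: 11:15-14:50, 15:30-16:45, 17:20-17:35.
Kavya ∩ Wendy ∩ Tomás: 11:15-13:30, 13:40-14:20, 14:35-14:50, 15:30-16:45, 17:20-17:35.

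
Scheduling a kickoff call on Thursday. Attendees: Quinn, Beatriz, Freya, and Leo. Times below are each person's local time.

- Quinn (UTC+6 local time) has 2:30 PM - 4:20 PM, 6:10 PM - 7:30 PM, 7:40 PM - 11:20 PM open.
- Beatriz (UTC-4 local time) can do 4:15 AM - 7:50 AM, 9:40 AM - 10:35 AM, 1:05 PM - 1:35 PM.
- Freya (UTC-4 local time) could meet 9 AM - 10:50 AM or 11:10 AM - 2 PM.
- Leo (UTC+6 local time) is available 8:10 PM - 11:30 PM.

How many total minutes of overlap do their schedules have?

Quinn in UTC: 08:30-10:20, 12:10-13:30, 13:40-17:20 (subtract 6h to convert from UTC+6).
Beatriz in UTC: 08:15-11:50, 13:40-14:35, 17:05-17:35 (add 4h to convert from UTC-4).
Freya in UTC: 13:00-14:50, 15:10-18:00 (add 4h to convert from UTC-4).
Leo in UTC: 14:10-17:30 (subtract 6h to convert from UTC+6).
Quinn ∩ Beatriz: 08:30-10:20, 13:40-14:35, 17:05-17:20.
Quinn ∩ Beatriz ∩ Freya: 13:40-14:35, 17:05-17:20.
Quinn ∩ Beatriz ∩ Freya ∩ Leo: 14:10-14:35, 17:05-17:20.
Summing the common windows: 25 + 15 = 40 minutes.

40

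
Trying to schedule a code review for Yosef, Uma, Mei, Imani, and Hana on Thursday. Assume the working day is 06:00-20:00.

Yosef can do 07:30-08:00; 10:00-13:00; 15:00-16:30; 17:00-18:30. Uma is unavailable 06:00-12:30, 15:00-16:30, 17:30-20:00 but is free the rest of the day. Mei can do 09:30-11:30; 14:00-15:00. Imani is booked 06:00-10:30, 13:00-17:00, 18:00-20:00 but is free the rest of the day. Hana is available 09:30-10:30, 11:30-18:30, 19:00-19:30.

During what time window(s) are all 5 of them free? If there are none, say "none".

none

Yosef free: 07:30-08:00, 10:00-13:00, 15:00-16:30, 17:00-18:30.
Uma free: 12:30-15:00, 16:30-17:30 (invert busy blocks within the working day).
Mei free: 09:30-11:30, 14:00-15:00.
Imani free: 10:30-13:00, 17:00-18:00 (invert busy blocks within the working day).
Hana free: 09:30-10:30, 11:30-18:30, 19:00-19:30.
Yosef ∩ Uma: 12:30-13:00, 17:00-17:30.
Yosef ∩ Uma ∩ Mei: ∅.
Yosef ∩ Uma ∩ Mei ∩ Imani: ∅.
Yosef ∩ Uma ∩ Mei ∩ Imani ∩ Hana: ∅.
There is no time when everyone is free.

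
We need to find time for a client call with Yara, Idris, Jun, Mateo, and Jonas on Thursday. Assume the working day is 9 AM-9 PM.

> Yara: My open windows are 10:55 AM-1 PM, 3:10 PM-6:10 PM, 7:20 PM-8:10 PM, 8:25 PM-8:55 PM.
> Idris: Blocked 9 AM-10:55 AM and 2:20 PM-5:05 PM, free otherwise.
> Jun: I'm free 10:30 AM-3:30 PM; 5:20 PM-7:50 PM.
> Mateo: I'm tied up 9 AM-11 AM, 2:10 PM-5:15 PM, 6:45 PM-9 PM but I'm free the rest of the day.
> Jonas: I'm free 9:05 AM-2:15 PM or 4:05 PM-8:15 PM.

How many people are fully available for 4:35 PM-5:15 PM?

Yara free: 10:55-13:00, 15:10-18:10, 19:20-20:10, 20:25-20:55.
Idris free: 10:55-14:20, 17:05-21:00 (invert busy blocks within the working day).
Jun free: 10:30-15:30, 17:20-19:50.
Mateo free: 11:00-14:10, 17:15-18:45 (invert busy blocks within the working day).
Jonas free: 09:05-14:15, 16:05-20:15.
Yara and Jonas can make the full 16:35-17:15 slot — that's 2.

2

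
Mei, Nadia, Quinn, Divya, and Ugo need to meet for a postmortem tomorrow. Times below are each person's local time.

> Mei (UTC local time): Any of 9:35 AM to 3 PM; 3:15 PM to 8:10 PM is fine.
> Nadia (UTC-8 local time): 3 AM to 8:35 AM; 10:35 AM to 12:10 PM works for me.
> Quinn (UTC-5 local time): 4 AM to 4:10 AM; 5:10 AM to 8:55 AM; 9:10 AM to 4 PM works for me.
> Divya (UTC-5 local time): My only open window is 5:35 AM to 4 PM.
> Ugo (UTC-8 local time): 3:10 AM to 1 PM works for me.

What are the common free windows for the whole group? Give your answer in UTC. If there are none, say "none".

Mei in UTC: 09:35-15:00, 15:15-20:10.
Nadia in UTC: 11:00-16:35, 18:35-20:10 (add 8h to convert from UTC-8).
Quinn in UTC: 09:00-09:10, 10:10-13:55, 14:10-21:00 (add 5h to convert from UTC-5).
Divya in UTC: 10:35-21:00 (add 5h to convert from UTC-5).
Ugo in UTC: 11:10-21:00 (add 8h to convert from UTC-8).
Mei ∩ Nadia: 11:00-15:00, 15:15-16:35, 18:35-20:10.
Mei ∩ Nadia ∩ Quinn: 11:00-13:55, 14:10-15:00, 15:15-16:35, 18:35-20:10.
Mei ∩ Nadia ∩ Quinn ∩ Divya: 11:00-13:55, 14:10-15:00, 15:15-16:35, 18:35-20:10.
Mei ∩ Nadia ∩ Quinn ∩ Divya ∩ Ugo: 11:10-13:55, 14:10-15:00, 15:15-16:35, 18:35-20:10.
So the common availability across everyone is 11:10-13:55, 14:10-15:00, 15:15-16:35, 18:35-20:10.

11:10-13:55, 14:10-15:00, 15:15-16:35, 18:35-20:10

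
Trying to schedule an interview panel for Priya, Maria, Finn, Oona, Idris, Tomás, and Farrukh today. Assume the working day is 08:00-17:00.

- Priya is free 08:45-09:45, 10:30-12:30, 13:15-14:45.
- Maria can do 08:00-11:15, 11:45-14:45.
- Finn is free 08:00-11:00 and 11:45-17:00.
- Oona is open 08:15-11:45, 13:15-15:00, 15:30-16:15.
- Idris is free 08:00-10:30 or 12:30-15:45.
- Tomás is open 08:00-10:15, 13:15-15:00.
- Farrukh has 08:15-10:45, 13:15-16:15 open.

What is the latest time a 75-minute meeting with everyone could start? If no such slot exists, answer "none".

13:30

Priya ∩ Maria: 08:45-09:45, 10:30-11:15, 11:45-12:30, 13:15-14:45.
Priya ∩ Maria ∩ Finn: 08:45-09:45, 10:30-11:00, 11:45-12:30, 13:15-14:45.
Priya ∩ Maria ∩ Finn ∩ Oona: 08:45-09:45, 10:30-11:00, 13:15-14:45.
Priya ∩ Maria ∩ Finn ∩ Oona ∩ Idris: 08:45-09:45, 13:15-14:45.
Priya ∩ Maria ∩ Finn ∩ Oona ∩ Idris ∩ Tomás: 08:45-09:45, 13:15-14:45.
Priya ∩ Maria ∩ Finn ∩ Oona ∩ Idris ∩ Tomás ∩ Farrukh: 08:45-09:45, 13:15-14:45.
Those are the intersection windows.
The last common window of at least 75 minutes is 13:15-14:45; a 75-minute meeting can start as late as 13:30 and still end by 14:45.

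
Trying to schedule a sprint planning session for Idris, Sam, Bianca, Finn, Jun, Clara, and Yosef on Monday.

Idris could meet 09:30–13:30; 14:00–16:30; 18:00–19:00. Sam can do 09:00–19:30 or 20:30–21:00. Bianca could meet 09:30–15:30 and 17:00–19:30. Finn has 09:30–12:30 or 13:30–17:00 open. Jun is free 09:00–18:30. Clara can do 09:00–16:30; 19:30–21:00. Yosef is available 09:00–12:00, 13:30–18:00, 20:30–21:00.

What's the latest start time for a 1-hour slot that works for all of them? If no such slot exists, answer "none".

Idris ∩ Sam: 09:30-13:30, 14:00-16:30, 18:00-19:00.
Idris ∩ Sam ∩ Bianca: 09:30-13:30, 14:00-15:30, 18:00-19:00.
Idris ∩ Sam ∩ Bianca ∩ Finn: 09:30-12:30, 14:00-15:30.
Idris ∩ Sam ∩ Bianca ∩ Finn ∩ Jun: 09:30-12:30, 14:00-15:30.
Idris ∩ Sam ∩ Bianca ∩ Finn ∩ Jun ∩ Clara: 09:30-12:30, 14:00-15:30.
Idris ∩ Sam ∩ Bianca ∩ Finn ∩ Jun ∩ Clara ∩ Yosef: 09:30-12:00, 14:00-15:30.
The last common window of at least 60 minutes is 14:00-15:30; a 60-minute meeting can start as late as 14:30 and still end by 15:30.

14:30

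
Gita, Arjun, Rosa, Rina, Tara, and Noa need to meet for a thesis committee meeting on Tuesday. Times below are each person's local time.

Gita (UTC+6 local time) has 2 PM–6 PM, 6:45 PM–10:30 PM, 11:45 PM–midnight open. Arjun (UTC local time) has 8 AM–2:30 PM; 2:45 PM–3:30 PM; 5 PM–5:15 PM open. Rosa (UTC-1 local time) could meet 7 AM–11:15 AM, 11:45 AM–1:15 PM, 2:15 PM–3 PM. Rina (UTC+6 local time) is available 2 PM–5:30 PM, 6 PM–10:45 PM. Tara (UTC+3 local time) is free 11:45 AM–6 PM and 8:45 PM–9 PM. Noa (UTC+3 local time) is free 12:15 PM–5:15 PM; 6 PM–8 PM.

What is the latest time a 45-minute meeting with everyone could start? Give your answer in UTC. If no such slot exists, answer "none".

Gita in UTC: 08:00-12:00, 12:45-16:30, 17:45-18:00 (subtract 6h to convert from UTC+6).
Arjun in UTC: 08:00-14:30, 14:45-15:30, 17:00-17:15.
Rosa in UTC: 08:00-12:15, 12:45-14:15, 15:15-16:00 (add 1h to convert from UTC-1).
Rina in UTC: 08:00-11:30, 12:00-16:45 (subtract 6h to convert from UTC+6).
Tara in UTC: 08:45-15:00, 17:45-18:00 (subtract 3h to convert from UTC+3).
Noa in UTC: 09:15-14:15, 15:00-17:00 (subtract 3h to convert from UTC+3).
Gita ∩ Arjun: 08:00-12:00, 12:45-14:30, 14:45-15:30.
Gita ∩ Arjun ∩ Rosa: 08:00-12:00, 12:45-14:15, 15:15-15:30.
Gita ∩ Arjun ∩ Rosa ∩ Rina: 08:00-11:30, 12:45-14:15, 15:15-15:30.
Gita ∩ Arjun ∩ Rosa ∩ Rina ∩ Tara: 08:45-11:30, 12:45-14:15.
Gita ∩ Arjun ∩ Rosa ∩ Rina ∩ Tara ∩ Noa: 09:15-11:30, 12:45-14:15.
The last common window of at least 45 minutes is 12:45-14:15; a 45-minute meeting can start as late as 13:30 and still end by 14:15.

13:30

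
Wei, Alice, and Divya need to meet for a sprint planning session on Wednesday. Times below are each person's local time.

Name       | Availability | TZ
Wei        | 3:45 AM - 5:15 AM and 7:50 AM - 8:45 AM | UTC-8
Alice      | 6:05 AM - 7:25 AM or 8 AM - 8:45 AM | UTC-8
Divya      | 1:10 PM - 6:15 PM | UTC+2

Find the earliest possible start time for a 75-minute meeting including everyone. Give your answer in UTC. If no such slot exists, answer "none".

none

Wei in UTC: 11:45-13:15, 15:50-16:45 (add 8h to convert from UTC-8).
Alice in UTC: 14:05-15:25, 16:00-16:45 (add 8h to convert from UTC-8).
Divya in UTC: 11:10-16:15 (subtract 2h to convert from UTC+2).
Wei ∩ Alice: 16:00-16:45.
Wei ∩ Alice ∩ Divya: 16:00-16:15.
Those are the intersection windows.
No common window is at least 75 minutes long.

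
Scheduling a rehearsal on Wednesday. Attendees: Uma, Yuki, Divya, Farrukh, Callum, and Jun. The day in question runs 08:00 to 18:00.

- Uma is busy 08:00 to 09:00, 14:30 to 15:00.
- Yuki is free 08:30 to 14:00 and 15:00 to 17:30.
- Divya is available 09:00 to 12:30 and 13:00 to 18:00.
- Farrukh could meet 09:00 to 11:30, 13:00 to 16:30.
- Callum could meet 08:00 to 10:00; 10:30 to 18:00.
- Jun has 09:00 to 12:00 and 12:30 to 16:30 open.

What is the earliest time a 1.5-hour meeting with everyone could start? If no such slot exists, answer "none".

Uma free: 09:00-14:30, 15:00-18:00 (invert busy blocks within the working day).
Yuki free: 08:30-14:00, 15:00-17:30.
Divya free: 09:00-12:30, 13:00-18:00.
Farrukh free: 09:00-11:30, 13:00-16:30.
Callum free: 08:00-10:00, 10:30-18:00.
Jun free: 09:00-12:00, 12:30-16:30.
Uma ∩ Yuki: 09:00-14:00, 15:00-17:30.
Uma ∩ Yuki ∩ Divya: 09:00-12:30, 13:00-14:00, 15:00-17:30.
Uma ∩ Yuki ∩ Divya ∩ Farrukh: 09:00-11:30, 13:00-14:00, 15:00-16:30.
Uma ∩ Yuki ∩ Divya ∩ Farrukh ∩ Callum: 09:00-10:00, 10:30-11:30, 13:00-14:00, 15:00-16:30.
Uma ∩ Yuki ∩ Divya ∩ Farrukh ∩ Callum ∩ Jun: 09:00-10:00, 10:30-11:30, 13:00-14:00, 15:00-16:30.
The first common window of at least 90 minutes is 15:00-16:30, so the earliest start is 15:00.

15:00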